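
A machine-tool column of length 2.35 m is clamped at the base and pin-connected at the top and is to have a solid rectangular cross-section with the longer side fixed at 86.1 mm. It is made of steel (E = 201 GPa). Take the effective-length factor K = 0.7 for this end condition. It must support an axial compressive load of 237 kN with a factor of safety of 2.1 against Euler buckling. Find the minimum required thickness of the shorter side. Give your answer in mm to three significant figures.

b ≈ 45.6 mm

Required P_cr = n·P = 2.1 × 237 = 497.7 kN
L_e = K·L = 0.7 × 2.35 = 1.645 m
Required I = P_cr·L_e²/(π²E) = 4.977×10^5 × 1.645² / (π² × 2.01×10^11) = 6.789×10^-7 m⁴
I_req = 6.789×10^5 mm⁴
Rectangle, weak axis: I_min = h·b³/12 with h = 86.1 mm fixed  ⇒  b = (12I/h)^(1/3) = 45.6 mm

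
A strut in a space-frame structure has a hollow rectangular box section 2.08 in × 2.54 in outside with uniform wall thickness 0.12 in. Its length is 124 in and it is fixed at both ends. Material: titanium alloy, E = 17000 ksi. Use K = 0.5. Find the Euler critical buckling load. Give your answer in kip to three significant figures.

Inner dimensions: h_i = 2.54 − 2×0.12 = 2.300 in, b_i = 2.08 − 2×0.12 = 1.840 in
Weak-axis I_min = (h_o·b_o³ − h_i·b_i³)/12 with b_o = 2.08, b_i = 1.840 in (shorter outer/inner sides).
I_min = (2.54×2.08³ − 2.300×1.840³)/12 = 0.7108 in⁴
Effective length L_e = K·L = 0.5 × 124 = 62.00 in
P_cr = π²EI / L_e² = π² × 17000×10³ × 0.7108 / 62.00² = 3.102×10^4 lb

P_cr ≈ 31.0 kip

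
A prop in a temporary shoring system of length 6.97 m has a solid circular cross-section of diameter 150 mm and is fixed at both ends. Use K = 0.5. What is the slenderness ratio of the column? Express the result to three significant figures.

I = πd⁴/64 = π×150⁴/64 = 2.485×10^7 mm⁴
A = 1.767×10^4 mm²;  r_min = √(I/A) = √(2.485×10^7/1.767×10^4) = 37.50 mm
L_e = K·L = 0.5 × 6.97 m = 3.485 m = 3485.0 mm
λ = L_e / r_min = 3485.0 / 37.50 = 92.9

λ ≈ 92.9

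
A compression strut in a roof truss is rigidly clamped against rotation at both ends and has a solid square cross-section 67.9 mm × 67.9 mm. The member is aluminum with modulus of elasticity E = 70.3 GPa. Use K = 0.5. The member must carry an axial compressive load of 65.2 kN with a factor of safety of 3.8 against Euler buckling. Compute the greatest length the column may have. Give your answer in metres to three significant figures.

L_max ≈ 4.45 m

I = a⁴/12 = 67.9⁴/12 = 1.771×10^6 mm⁴
I = 1.771×10^-6 m⁴
Required critical load P_cr = n·P = 3.8 × 65.2 = 247.8 kN = 2.478×10^5 N
From P_cr = π²EI/(K·L)²:  L = (1/K)·√(π²EI/P_cr) = (1/0.5)·√(π²×7.03×10^10×1.771×10^-6/2.478×10^5)
L = 4.45 m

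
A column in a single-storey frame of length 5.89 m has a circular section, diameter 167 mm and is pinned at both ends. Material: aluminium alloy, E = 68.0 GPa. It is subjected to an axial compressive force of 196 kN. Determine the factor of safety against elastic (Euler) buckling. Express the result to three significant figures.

I = πd⁴/64 = π×167⁴/64 = 3.818×10^7 mm⁴
I = 3.818×10^7 mm⁴ = 3.818×10^-5 m⁴
Effective length L_e = K·L = 1 × 5.89 = 5.890 m
P_cr = π²EI / L_e² = π² × 68.0×10⁹ × 3.818×10^-5 / 5.890² = 7.386×10^5 N
Factor of safety n = P_cr / P = 738.61 / 196 = 3.77

n ≈ 3.77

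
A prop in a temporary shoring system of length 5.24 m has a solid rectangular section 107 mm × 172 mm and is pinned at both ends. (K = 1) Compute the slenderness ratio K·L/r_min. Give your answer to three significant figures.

λ ≈ 170

For a rectangle r_min = b/√12 = 107/√12 = 30.89 mm
L_e = K·L = 1 × 5.24 m = 5.240 m = 5240.0 mm
λ = L_e / r_min = 5240.0 / 30.89 = 170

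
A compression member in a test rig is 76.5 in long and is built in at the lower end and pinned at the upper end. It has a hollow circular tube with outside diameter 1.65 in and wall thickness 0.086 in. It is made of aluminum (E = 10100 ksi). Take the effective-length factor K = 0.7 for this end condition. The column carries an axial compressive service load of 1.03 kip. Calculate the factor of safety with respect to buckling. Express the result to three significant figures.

n ≈ 4.37

Inner diameter d_i = 1.65 − 2×0.086 = 1.478 in
I = π(d_o⁴ − d_i⁴)/64 = π(1.65⁴ − 1.478⁴)/64 = 0.1296 in⁴
Effective length L_e = K·L = 0.7 × 76.5 = 53.55 in
P_cr = π²EI / L_e² = π² × 10100×10³ × 0.1296 / 53.55² = 4.505×10^3 lb
Factor of safety n = P_cr / P = 4.5049 / 1.03 = 4.37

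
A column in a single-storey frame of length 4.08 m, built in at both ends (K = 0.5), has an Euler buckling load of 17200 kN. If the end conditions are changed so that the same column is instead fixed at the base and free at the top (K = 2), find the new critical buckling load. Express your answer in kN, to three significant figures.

P_cr ∝ 1/K², so P_cr,new = P_cr,old × (K_old/K_new)² = 17200 × (0.5/2)²
= 17200 × 0.06250 = 1080 kN

P_cr ≈ 1080 kN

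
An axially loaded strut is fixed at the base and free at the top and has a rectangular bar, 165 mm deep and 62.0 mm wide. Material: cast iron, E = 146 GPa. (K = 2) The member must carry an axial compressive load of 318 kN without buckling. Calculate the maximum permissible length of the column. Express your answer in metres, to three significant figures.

L_max ≈ 1.93 m

Buckling occurs about the weak axis: I_min = h·b³/12 with b = 62.0 mm (the shorter side).
I_min = 165×62.0³/12 = 3.277×10^6 mm⁴
I = 3.277×10^-6 m⁴
At the buckling limit P_cr = P = 3.180×10^5 N
From P_cr = π²EI/(K·L)²:  L = (1/K)·√(π²EI/P_cr) = (1/2)·√(π²×1.46×10^11×3.277×10^-6/3.180×10^5)
L = 1.93 m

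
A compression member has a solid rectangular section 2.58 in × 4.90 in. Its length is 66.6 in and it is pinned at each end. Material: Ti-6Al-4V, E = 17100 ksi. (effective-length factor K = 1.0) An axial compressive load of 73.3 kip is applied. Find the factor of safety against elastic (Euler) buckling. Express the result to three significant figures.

Buckling occurs about the weak axis: I_min = h·b³/12 with b = 2.58 in (the shorter side).
I_min = 4.90×2.58³/12 = 7.013 in⁴
Effective length L_e = K·L = 1 × 66.6 = 66.60 in
P_cr = π²EI / L_e² = π² × 17100×10³ × 7.013 / 66.60² = 2.668×10^5 lb
Factor of safety n = P_cr / P = 266.82 / 73.3 = 3.64

n ≈ 3.64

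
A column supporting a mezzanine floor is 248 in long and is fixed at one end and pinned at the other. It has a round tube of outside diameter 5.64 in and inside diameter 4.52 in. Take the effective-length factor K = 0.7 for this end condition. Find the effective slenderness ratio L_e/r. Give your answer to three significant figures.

λ ≈ 96.1

d_o = 5.64 in, d_i = 4.52 in
I = π(d_o⁴ − d_i⁴)/64 = π(5.64⁴ − 4.520⁴)/64 = 29.18 in⁴
A = 8.937 in²;  r_min = √(I/A) = √(29.18/8.937) = 1.807 in
L_e = K·L = 0.7 × 248 = 173.6 in
λ = L_e / r_min = 173.60 / 1.807 = 96.1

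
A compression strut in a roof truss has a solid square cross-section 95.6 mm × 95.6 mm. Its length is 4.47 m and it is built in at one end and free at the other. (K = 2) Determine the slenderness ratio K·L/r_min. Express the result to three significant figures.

λ ≈ 324

I = a⁴/12 = 95.6⁴/12 = 6.961×10^6 mm⁴
A = 9.139×10^3 mm²;  r_min = √(I/A) = √(6.961×10^6/9.139×10^3) = 27.60 mm
L_e = K·L = 2 × 4.47 m = 8.940 m = 8940.0 mm
λ = L_e / r_min = 8940.0 / 27.60 = 324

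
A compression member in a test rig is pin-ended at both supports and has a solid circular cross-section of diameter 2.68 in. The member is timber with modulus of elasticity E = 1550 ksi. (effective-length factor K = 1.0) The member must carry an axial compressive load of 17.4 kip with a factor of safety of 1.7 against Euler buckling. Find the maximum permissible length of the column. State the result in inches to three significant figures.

I = πd⁴/64 = π×2.68⁴/64 = 2.532 in⁴
Required critical load P_cr = n·P = 1.7 × 17.4 = 29.58 kip = 2.958×10^4 lb
From P_cr = π²EI/(K·L)²:  L = (1/K)·√(π²EI/P_cr) = (1/1)·√(π²×1.55×10^6×2.532/2.958×10^4)
L = 36.2 in

L_max ≈ 36.2 in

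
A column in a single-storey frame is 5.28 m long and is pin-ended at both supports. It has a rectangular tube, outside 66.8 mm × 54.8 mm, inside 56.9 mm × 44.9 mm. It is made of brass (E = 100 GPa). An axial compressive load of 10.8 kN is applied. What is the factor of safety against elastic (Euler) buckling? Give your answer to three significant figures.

n ≈ 1.60

Weak-axis I_min = (h_o·b_o³ − h_i·b_i³)/12 with b_o = 54.8, b_i = 44.90 mm (shorter outer/inner sides).
I_min = (66.8×54.8³ − 56.90×44.90³)/12 = 4.869×10^5 mm⁴
I = 4.869×10^5 mm⁴ = 4.869×10^-7 m⁴
Effective length L_e = K·L = 1 × 5.28 = 5.280 m
P_cr = π²EI / L_e² = π² × 100×10⁹ × 4.869×10^-7 / 5.280² = 1.724×10^4 N
Factor of safety n = P_cr / P = 17.237 / 10.8 = 1.60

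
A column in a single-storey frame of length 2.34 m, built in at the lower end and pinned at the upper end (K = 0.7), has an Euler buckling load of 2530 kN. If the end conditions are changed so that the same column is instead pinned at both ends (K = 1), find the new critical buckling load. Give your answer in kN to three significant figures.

P_cr ∝ 1/K², so P_cr,new = P_cr,old × (K_old/K_new)² = 2530 × (0.7/1)²
= 2530 × 0.4900 = 1240 kN

P_cr ≈ 1240 kN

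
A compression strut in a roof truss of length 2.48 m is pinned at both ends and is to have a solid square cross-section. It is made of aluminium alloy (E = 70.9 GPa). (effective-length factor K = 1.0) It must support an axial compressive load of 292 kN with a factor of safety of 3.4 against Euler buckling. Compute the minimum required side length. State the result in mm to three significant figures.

a ≈ 101 mm

Required P_cr = n·P = 3.4 × 292 = 992.8 kN
L_e = K·L = 1 × 2.48 = 2.480 m
Required I = P_cr·L_e²/(π²E) = 9.928×10^5 × 2.480² / (π² × 7.09×10^10) = 8.726×10^-6 m⁴
I_req = 8.726×10^6 mm⁴
Solid square: I = a⁴/12  ⇒  a = (12I)^(1/4) = (12×8.726×10^6)^(1/4) = 101 mm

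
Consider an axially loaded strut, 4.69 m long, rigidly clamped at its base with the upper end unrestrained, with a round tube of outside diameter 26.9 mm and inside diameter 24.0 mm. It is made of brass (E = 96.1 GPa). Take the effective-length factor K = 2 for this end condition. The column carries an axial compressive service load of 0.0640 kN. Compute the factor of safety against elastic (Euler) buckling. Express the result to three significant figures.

n ≈ 1.59

d_o = 26.9 mm, d_i = 24.0 mm
I = π(d_o⁴ − d_i⁴)/64 = π(26.9⁴ − 24.00⁴)/64 = 9.417×10^3 mm⁴
I = 9.417×10^3 mm⁴ = 9.417×10^-9 m⁴
Effective length L_e = K·L = 2 × 4.69 = 9.380 m
P_cr = π²EI / L_e² = π² × 96.1×10⁹ × 9.417×10^-9 / 9.380² = 101.5 N
Factor of safety n = P_cr / P = 0.10151 / 0.0640 = 1.59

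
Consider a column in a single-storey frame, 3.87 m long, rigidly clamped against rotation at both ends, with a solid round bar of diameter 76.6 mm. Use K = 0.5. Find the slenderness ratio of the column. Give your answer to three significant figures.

I = πd⁴/64 = π×76.6⁴/64 = 1.690×10^6 mm⁴
A = 4.608×10^3 mm²;  r_min = √(I/A) = √(1.690×10^6/4.608×10^3) = 19.15 mm
L_e = K·L = 0.5 × 3.87 m = 1.935 m = 1935.0 mm
λ = L_e / r_min = 1935.0 / 19.15 = 101

λ ≈ 101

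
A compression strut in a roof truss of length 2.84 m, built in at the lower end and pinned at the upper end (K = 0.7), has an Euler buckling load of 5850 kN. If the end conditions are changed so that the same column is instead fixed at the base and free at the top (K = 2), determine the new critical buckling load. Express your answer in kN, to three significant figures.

P_cr ≈ 717 kN

P_cr ∝ 1/K², so P_cr,new = P_cr,old × (K_old/K_new)² = 5850 × (0.7/2)²
= 5850 × 0.1225 = 717 kN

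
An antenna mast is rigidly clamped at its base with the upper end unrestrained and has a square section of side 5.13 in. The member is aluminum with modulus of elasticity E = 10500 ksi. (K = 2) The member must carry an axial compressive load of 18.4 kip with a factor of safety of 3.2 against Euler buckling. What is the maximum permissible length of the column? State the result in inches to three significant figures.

I = a⁴/12 = 5.13⁴/12 = 57.71 in⁴
Required critical load P_cr = n·P = 3.2 × 18.4 = 58.88 kip = 5.888×10^4 lb
From P_cr = π²EI/(K·L)²:  L = (1/K)·√(π²EI/P_cr) = (1/2)·√(π²×1.05×10^7×57.71/5.888×10^4)
L = 159 in

L_max ≈ 159 in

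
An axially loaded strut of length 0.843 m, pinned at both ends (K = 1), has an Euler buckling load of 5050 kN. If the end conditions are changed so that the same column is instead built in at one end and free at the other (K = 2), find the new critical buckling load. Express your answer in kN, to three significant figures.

P_cr ∝ 1/K², so P_cr,new = P_cr,old × (K_old/K_new)² = 5050 × (1/2)²
= 5050 × 0.2500 = 1260 kN

P_cr ≈ 1260 kN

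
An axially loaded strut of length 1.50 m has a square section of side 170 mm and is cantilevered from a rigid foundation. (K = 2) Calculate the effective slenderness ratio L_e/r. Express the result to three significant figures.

I = a⁴/12 = 170⁴/12 = 6.960×10^7 mm⁴
A = 2.890×10^4 mm²;  r_min = √(I/A) = √(6.960×10^7/2.890×10^4) = 49.07 mm
L_e = K·L = 2 × 1.50 m = 3.000 m = 3000.0 mm
λ = L_e / r_min = 3000.0 / 49.07 = 61.1

λ ≈ 61.1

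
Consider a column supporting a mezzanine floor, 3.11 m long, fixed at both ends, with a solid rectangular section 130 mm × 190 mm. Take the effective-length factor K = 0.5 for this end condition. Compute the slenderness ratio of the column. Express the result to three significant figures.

For a rectangle r_min = b/√12 = 130/√12 = 37.53 mm
L_e = K·L = 0.5 × 3.11 m = 1.555 m = 1555.0 mm
λ = L_e / r_min = 1555.0 / 37.53 = 41.4

λ ≈ 41.4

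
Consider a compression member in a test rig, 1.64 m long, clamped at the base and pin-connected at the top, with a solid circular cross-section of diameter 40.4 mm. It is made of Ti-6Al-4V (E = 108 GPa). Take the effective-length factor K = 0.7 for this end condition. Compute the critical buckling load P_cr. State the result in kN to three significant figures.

I = πd⁴/64 = π×40.4⁴/64 = 1.308×10^5 mm⁴
I = 1.308×10^5 mm⁴ = 1.308×10^-7 m⁴
Effective length L_e = K·L = 0.7 × 1.64 = 1.148 m
P_cr = π²EI / L_e² = π² × 108×10⁹ × 1.308×10^-7 / 1.148² = 1.058×10^5 N

P_cr ≈ 106 kN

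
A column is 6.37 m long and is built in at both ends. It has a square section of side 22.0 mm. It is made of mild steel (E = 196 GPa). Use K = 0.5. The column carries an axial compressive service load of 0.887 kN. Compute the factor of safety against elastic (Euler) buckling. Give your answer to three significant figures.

I = a⁴/12 = 22.0⁴/12 = 1.952×10^4 mm⁴
I = 1.952×10^4 mm⁴ = 1.952×10^-8 m⁴
Effective length L_e = K·L = 0.5 × 6.37 = 3.185 m
P_cr = π²EI / L_e² = π² × 196×10⁹ × 1.952×10^-8 / 3.185² = 3.723×10^3 N
Factor of safety n = P_cr / P = 3.7226 / 0.887 = 4.20

n ≈ 4.20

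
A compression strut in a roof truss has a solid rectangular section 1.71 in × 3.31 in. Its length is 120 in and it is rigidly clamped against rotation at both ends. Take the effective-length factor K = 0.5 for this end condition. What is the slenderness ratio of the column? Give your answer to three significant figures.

Buckling occurs about the weak axis: I_min = h·b³/12 with b = 1.71 in (the shorter side).
I_min = 3.31×1.71³/12 = 1.379 in⁴
A = 5.660 in²;  r_min = √(I/A) = √(1.379/5.660) = 0.4936 in
L_e = K·L = 0.5 × 120 = 60.00 in
λ = L_e / r_min = 60.000 / 0.4936 = 122

λ ≈ 122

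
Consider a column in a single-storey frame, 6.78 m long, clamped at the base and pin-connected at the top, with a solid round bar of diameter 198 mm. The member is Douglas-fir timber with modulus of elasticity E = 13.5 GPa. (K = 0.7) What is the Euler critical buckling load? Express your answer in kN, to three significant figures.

I = πd⁴/64 = π×198⁴/64 = 7.545×10^7 mm⁴
I = 7.545×10^7 mm⁴ = 7.545×10^-5 m⁴
Effective length L_e = K·L = 0.7 × 6.78 = 4.746 m
P_cr = π²EI / L_e² = π² × 13.5×10⁹ × 7.545×10^-5 / 4.746² = 4.463×10^5 N

P_cr ≈ 446 kN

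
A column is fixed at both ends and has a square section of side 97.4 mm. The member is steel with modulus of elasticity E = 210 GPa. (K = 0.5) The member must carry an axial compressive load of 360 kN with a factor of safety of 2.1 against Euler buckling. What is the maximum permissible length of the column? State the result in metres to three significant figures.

I = a⁴/12 = 97.4⁴/12 = 7.500×10^6 mm⁴
I = 7.500×10^-6 m⁴
Required critical load P_cr = n·P = 2.1 × 360 = 756.0 kN = 7.560×10^5 N
From P_cr = π²EI/(K·L)²:  L = (1/K)·√(π²EI/P_cr) = (1/0.5)·√(π²×2.10×10^11×7.500×10^-6/7.560×10^5)
L = 9.07 m

L_max ≈ 9.07 m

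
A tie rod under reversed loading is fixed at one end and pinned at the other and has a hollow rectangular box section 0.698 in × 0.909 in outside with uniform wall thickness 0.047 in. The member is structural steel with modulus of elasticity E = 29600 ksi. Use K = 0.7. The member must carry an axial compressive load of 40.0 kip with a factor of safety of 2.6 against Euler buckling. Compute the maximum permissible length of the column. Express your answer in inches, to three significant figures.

Inner dimensions: h_i = 0.909 − 2×0.047 = 0.8150 in, b_i = 0.698 − 2×0.047 = 0.6040 in
Weak-axis I_min = (h_o·b_o³ − h_i·b_i³)/12 with b_o = 0.698, b_i = 0.6040 in (shorter outer/inner sides).
I_min = (0.909×0.698³ − 0.8150×0.6040³)/12 = 1.079×10^-2 in⁴
Required critical load P_cr = n·P = 2.6 × 40.0 = 104.0 kip = 1.040×10^5 lb
From P_cr = π²EI/(K·L)²:  L = (1/K)·√(π²EI/P_cr) = (1/0.7)·√(π²×2.96×10^7×1.079×10^-2/1.040×10^5)
L = 7.87 in

L_max ≈ 7.87 in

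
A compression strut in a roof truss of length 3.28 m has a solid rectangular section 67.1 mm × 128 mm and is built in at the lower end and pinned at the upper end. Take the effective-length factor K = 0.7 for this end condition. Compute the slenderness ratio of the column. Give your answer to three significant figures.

For a rectangle r_min = b/√12 = 67.1/√12 = 19.37 mm
L_e = K·L = 0.7 × 3.28 m = 2.296 m = 2296.0 mm
λ = L_e / r_min = 2296.0 / 19.37 = 119

λ ≈ 119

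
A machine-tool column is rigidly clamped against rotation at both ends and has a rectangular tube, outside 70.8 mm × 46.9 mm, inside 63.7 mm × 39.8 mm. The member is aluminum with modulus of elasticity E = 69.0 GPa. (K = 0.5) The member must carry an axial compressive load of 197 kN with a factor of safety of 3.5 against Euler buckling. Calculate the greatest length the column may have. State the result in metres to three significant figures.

Weak-axis I_min = (h_o·b_o³ − h_i·b_i³)/12 with b_o = 46.9, b_i = 39.80 mm (shorter outer/inner sides).
I_min = (70.8×46.9³ − 63.70×39.80³)/12 = 2.740×10^5 mm⁴
I = 2.740×10^-7 m⁴
Required critical load P_cr = n·P = 3.5 × 197 = 689.5 kN = 6.895×10^5 N
From P_cr = π²EI/(K·L)²:  L = (1/K)·√(π²EI/P_cr) = (1/0.5)·√(π²×6.90×10^10×2.740×10^-7/6.895×10^5)
L = 1.04 m

L_max ≈ 1.04 m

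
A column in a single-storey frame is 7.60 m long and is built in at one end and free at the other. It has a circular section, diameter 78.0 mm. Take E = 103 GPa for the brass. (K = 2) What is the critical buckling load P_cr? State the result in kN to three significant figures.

I = πd⁴/64 = π×78.0⁴/64 = 1.817×10^6 mm⁴
I = 1.817×10^6 mm⁴ = 1.817×10^-6 m⁴
Effective length L_e = K·L = 2 × 7.60 = 15.20 m
P_cr = π²EI / L_e² = π² × 103×10⁹ × 1.817×10^-6 / 15.20² = 7.995×10^3 N

P_cr ≈ 7.99 kN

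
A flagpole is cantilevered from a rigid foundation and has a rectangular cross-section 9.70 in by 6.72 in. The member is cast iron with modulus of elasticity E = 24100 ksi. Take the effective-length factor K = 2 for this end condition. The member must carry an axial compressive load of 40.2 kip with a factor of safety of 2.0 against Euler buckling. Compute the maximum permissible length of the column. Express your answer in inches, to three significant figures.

Buckling occurs about the weak axis: I_min = h·b³/12 with b = 6.72 in (the shorter side).
I_min = 9.70×6.72³/12 = 245.3 in⁴
Required critical load P_cr = n·P = 2.0 × 40.2 = 80.40 kip = 8.040×10^4 lb
From P_cr = π²EI/(K·L)²:  L = (1/K)·√(π²EI/P_cr) = (1/2)·√(π²×2.41×10^7×245.3/8.040×10^4)
L = 426 in

L_max ≈ 426 in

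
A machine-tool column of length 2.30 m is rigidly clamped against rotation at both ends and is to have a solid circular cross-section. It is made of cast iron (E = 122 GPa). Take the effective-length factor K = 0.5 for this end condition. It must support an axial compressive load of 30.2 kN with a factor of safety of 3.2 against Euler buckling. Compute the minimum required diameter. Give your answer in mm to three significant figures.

d ≈ 38.3 mm

Required P_cr = n·P = 3.2 × 30.2 = 96.64 kN
L_e = K·L = 0.5 × 2.30 = 1.150 m
Required I = P_cr·L_e²/(π²E) = 9.664×10^4 × 1.150² / (π² × 1.22×10^11) = 1.061×10^-7 m⁴
I_req = 1.061×10^5 mm⁴
Solid circle: I = πd⁴/64  ⇒  d = (64I/π)^(1/4) = (64×1.061×10^5/π)^(1/4) = 38.3 mm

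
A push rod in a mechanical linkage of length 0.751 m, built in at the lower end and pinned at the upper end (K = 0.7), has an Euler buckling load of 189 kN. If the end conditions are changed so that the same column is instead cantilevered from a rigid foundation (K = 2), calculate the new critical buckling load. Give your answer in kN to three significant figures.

P_cr ≈ 23.2 kN

P_cr ∝ 1/K², so P_cr,new = P_cr,old × (K_old/K_new)² = 189 × (0.7/2)²
= 189 × 0.1225 = 23.2 kN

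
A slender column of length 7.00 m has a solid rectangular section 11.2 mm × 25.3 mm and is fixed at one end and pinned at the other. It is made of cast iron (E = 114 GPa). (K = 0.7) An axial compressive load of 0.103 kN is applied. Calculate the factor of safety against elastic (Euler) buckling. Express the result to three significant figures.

Buckling occurs about the weak axis: I_min = h·b³/12 with b = 11.2 mm (the shorter side).
I_min = 25.3×11.2³/12 = 2.962×10^3 mm⁴
I = 2.962×10^3 mm⁴ = 2.962×10^-9 m⁴
Effective length L_e = K·L = 0.7 × 7.00 = 4.900 m
P_cr = π²EI / L_e² = π² × 114×10⁹ × 2.962×10^-9 / 4.900² = 138.8 N
Factor of safety n = P_cr / P = 0.13881 / 0.103 = 1.35

n ≈ 1.35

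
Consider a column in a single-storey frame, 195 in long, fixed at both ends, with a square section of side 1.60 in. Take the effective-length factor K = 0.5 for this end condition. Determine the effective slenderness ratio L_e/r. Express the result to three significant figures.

λ ≈ 211

For a square r = a/√12 = 1.60/√12 = 0.4619 in
L_e = K·L = 0.5 × 195 = 97.50 in
λ = L_e / r_min = 97.500 / 0.4619 = 211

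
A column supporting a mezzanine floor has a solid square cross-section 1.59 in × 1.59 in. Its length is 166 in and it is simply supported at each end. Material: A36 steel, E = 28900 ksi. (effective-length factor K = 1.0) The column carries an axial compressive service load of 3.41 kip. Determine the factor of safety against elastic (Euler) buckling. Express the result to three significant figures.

I = a⁴/12 = 1.59⁴/12 = 0.5326 in⁴
Effective length L_e = K·L = 1 × 166 = 166.0 in
P_cr = π²EI / L_e² = π² × 28900×10³ × 0.5326 / 166.0² = 5.513×10^3 lb
Factor of safety n = P_cr / P = 5.5130 / 3.41 = 1.62

n ≈ 1.62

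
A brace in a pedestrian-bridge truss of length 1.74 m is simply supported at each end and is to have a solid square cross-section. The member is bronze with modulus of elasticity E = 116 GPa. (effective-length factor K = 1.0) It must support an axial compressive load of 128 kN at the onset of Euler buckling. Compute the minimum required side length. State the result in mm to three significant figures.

L_e = K·L = 1 × 1.74 = 1.740 m
Required I = P_cr·L_e²/(π²E) = 1.280×10^5 × 1.740² / (π² × 1.16×10^11) = 3.385×10^-7 m⁴
I_req = 3.385×10^5 mm⁴
Solid square: I = a⁴/12  ⇒  a = (12I)^(1/4) = (12×3.385×10^5)^(1/4) = 44.9 mm

a ≈ 44.9 mm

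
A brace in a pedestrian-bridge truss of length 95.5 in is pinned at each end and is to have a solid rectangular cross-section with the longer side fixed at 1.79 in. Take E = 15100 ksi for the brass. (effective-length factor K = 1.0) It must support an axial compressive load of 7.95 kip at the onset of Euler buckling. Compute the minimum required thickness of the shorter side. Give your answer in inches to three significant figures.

b ≈ 1.48 in

L_e = K·L = 1 × 95.5 = 95.50 in
Required I = P_cr·L_e²/(π²E) = 7.950×10^3 × 95.50² / (π² × 1.51×10^7) = 0.4865 in⁴
Rectangle, weak axis: I_min = h·b³/12 with h = 1.79 in fixed  ⇒  b = (12I/h)^(1/3) = 1.48 in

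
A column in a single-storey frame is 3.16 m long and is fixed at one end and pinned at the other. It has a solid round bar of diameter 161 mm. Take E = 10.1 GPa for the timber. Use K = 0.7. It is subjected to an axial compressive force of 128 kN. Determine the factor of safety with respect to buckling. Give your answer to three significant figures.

n ≈ 5.25

I = πd⁴/64 = π×161⁴/64 = 3.298×10^7 mm⁴
I = 3.298×10^7 mm⁴ = 3.298×10^-5 m⁴
Effective length L_e = K·L = 0.7 × 3.16 = 2.212 m
P_cr = π²EI / L_e² = π² × 10.1×10⁹ × 3.298×10^-5 / 2.212² = 6.719×10^5 N
Factor of safety n = P_cr / P = 671.93 / 128 = 5.25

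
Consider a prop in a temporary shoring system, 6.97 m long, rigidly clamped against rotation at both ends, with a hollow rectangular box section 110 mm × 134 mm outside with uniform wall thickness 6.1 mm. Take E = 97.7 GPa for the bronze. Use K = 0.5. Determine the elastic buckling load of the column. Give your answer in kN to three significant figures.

Inner dimensions: h_i = 134 − 2×6.1 = 121.8 mm, b_i = 110 − 2×6.1 = 97.80 mm
Weak-axis I_min = (h_o·b_o³ − h_i·b_i³)/12 with b_o = 110, b_i = 97.80 mm (shorter outer/inner sides).
I_min = (134×110³ − 121.8×97.80³)/12 = 5.368×10^6 mm⁴
I = 5.368×10^6 mm⁴ = 5.368×10^-6 m⁴
Effective length L_e = K·L = 0.5 × 6.97 = 3.485 m
P_cr = π²EI / L_e² = π² × 97.7×10⁹ × 5.368×10^-6 / 3.485² = 4.262×10^5 N

P_cr ≈ 426 kN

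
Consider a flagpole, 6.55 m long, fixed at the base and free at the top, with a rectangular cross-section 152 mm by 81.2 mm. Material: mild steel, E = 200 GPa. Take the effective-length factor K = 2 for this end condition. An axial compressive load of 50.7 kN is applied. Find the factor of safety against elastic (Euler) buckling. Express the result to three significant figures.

Buckling occurs about the weak axis: I_min = h·b³/12 with b = 81.2 mm (the shorter side).
I_min = 152×81.2³/12 = 6.782×10^6 mm⁴
I = 6.782×10^6 mm⁴ = 6.782×10^-6 m⁴
Effective length L_e = K·L = 2 × 6.55 = 13.10 m
P_cr = π²EI / L_e² = π² × 200×10⁹ × 6.782×10^-6 / 13.10² = 7.800×10^4 N
Factor of safety n = P_cr / P = 78.004 / 50.7 = 1.54

n ≈ 1.54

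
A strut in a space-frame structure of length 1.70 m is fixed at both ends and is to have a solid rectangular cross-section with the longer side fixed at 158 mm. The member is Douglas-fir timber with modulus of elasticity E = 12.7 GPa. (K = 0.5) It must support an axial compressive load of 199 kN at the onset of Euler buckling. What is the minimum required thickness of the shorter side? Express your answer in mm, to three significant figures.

L_e = K·L = 0.5 × 1.70 = 0.8500 m
Required I = P_cr·L_e²/(π²E) = 1.990×10^5 × 0.8500² / (π² × 1.27×10^10) = 1.147×10^-6 m⁴
I_req = 1.147×10^6 mm⁴
Rectangle, weak axis: I_min = h·b³/12 with h = 158 mm fixed  ⇒  b = (12I/h)^(1/3) = 44.3 mm

b ≈ 44.3 mm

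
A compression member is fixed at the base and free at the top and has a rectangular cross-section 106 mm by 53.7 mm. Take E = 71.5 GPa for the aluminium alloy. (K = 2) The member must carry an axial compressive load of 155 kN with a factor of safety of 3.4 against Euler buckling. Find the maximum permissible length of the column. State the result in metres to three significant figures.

Buckling occurs about the weak axis: I_min = h·b³/12 with b = 53.7 mm (the shorter side).
I_min = 106×53.7³/12 = 1.368×10^6 mm⁴
I = 1.368×10^-6 m⁴
Required critical load P_cr = n·P = 3.4 × 155 = 527.0 kN = 5.270×10^5 N
From P_cr = π²EI/(K·L)²:  L = (1/K)·√(π²EI/P_cr) = (1/2)·√(π²×7.15×10^10×1.368×10^-6/5.270×10^5)
L = 0.677 m

L_max ≈ 0.677 m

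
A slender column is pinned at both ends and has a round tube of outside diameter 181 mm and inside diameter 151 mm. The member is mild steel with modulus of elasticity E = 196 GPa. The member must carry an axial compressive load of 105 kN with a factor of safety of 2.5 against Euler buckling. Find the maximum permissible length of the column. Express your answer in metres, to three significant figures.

L_max ≈ 14.1 m

d_o = 181 mm, d_i = 151 mm
I = π(d_o⁴ − d_i⁴)/64 = π(181⁴ − 151.0⁴)/64 = 2.716×10^7 mm⁴
I = 2.716×10^-5 m⁴
Required critical load P_cr = n·P = 2.5 × 105 = 262.5 kN = 2.625×10^5 N
From P_cr = π²EI/(K·L)²:  L = (1/K)·√(π²EI/P_cr) = (1/1)·√(π²×1.96×10^11×2.716×10^-5/2.625×10^5)
L = 14.1 m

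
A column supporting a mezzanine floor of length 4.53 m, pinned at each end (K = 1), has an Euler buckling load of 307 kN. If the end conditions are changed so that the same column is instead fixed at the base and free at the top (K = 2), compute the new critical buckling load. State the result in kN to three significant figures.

P_cr ∝ 1/K², so P_cr,new = P_cr,old × (K_old/K_new)² = 307 × (1/2)²
= 307 × 0.2500 = 76.8 kN

P_cr ≈ 76.8 kN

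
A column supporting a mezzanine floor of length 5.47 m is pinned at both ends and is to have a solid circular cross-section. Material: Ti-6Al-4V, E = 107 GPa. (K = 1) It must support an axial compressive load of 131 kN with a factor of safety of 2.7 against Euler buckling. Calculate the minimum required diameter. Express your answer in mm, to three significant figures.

Required P_cr = n·P = 2.7 × 131 = 353.7 kN
L_e = K·L = 1 × 5.47 = 5.470 m
Required I = P_cr·L_e²/(π²E) = 3.537×10^5 × 5.470² / (π² × 1.07×10^11) = 1.002×10^-5 m⁴
I_req = 1.002×10^7 mm⁴
Solid circle: I = πd⁴/64  ⇒  d = (64I/π)^(1/4) = (64×1.002×10^7/π)^(1/4) = 120 mm

d ≈ 120 mm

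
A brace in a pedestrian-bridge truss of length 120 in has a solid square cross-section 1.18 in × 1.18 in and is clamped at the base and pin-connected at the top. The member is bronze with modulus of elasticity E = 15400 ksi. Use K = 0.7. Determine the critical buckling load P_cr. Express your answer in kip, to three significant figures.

P_cr ≈ 3.48 kip

I = a⁴/12 = 1.18⁴/12 = 0.1616 in⁴
Effective length L_e = K·L = 0.7 × 120 = 84.00 in
P_cr = π²EI / L_e² = π² × 15400×10³ × 0.1616 / 84.00² = 3.480×10^3 lb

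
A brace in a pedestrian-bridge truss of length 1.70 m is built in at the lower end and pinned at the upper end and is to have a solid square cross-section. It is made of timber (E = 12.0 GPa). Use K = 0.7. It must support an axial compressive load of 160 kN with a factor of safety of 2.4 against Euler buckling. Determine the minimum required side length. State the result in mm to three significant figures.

a ≈ 86.2 mm

Required P_cr = n·P = 2.4 × 160 = 384.0 kN
L_e = K·L = 0.7 × 1.70 = 1.190 m
Required I = P_cr·L_e²/(π²E) = 3.840×10^5 × 1.190² / (π² × 1.20×10^10) = 4.591×10^-6 m⁴
I_req = 4.591×10^6 mm⁴
Solid square: I = a⁴/12  ⇒  a = (12I)^(1/4) = (12×4.591×10^6)^(1/4) = 86.2 mm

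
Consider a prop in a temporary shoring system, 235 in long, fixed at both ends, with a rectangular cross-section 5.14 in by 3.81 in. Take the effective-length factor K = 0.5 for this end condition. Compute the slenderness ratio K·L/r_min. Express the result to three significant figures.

λ ≈ 107

For a rectangle r_min = b/√12 = 3.81/√12 = 1.100 in
L_e = K·L = 0.5 × 235 = 117.5 in
λ = L_e / r_min = 117.50 / 1.100 = 107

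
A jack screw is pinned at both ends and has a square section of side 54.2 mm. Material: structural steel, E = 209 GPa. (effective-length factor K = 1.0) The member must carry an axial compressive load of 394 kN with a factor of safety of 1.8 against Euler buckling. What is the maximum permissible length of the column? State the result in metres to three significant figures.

I = a⁴/12 = 54.2⁴/12 = 7.191×10^5 mm⁴
I = 7.191×10^-7 m⁴
Required critical load P_cr = n·P = 1.8 × 394 = 709.2 kN = 7.092×10^5 N
From P_cr = π²EI/(K·L)²:  L = (1/K)·√(π²EI/P_cr) = (1/1)·√(π²×2.09×10^11×7.191×10^-7/7.092×10^5)
L = 1.45 m

L_max ≈ 1.45 m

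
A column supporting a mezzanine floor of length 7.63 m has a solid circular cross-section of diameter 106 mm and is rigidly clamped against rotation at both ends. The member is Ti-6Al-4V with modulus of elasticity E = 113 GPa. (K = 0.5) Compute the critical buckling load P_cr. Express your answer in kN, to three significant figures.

I = πd⁴/64 = π×106⁴/64 = 6.197×10^6 mm⁴
I = 6.197×10^6 mm⁴ = 6.197×10^-6 m⁴
Effective length L_e = K·L = 0.5 × 7.63 = 3.815 m
P_cr = π²EI / L_e² = π² × 113×10⁹ × 6.197×10^-6 / 3.815² = 4.749×10^5 N

P_cr ≈ 475 kN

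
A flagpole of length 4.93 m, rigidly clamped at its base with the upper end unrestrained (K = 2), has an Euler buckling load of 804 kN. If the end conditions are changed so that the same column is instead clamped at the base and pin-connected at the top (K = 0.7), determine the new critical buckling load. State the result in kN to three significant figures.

P_cr ∝ 1/K², so P_cr,new = P_cr,old × (K_old/K_new)² = 804 × (2/0.7)²
= 804 × 8.163 = 6560 kN

P_cr ≈ 6560 kN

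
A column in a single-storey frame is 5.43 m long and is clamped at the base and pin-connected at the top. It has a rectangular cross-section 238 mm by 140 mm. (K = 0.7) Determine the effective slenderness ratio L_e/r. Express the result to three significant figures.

For a rectangle r_min = b/√12 = 140/√12 = 40.41 mm
L_e = K·L = 0.7 × 5.43 m = 3.801 m = 3801.0 mm
λ = L_e / r_min = 3801.0 / 40.41 = 94.1

λ ≈ 94.1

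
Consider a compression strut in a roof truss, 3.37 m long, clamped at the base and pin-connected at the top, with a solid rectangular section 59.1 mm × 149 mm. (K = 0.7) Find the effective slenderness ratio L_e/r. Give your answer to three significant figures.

λ ≈ 138

Buckling occurs about the weak axis: I_min = h·b³/12 with b = 59.1 mm (the shorter side).
I_min = 149×59.1³/12 = 2.563×10^6 mm⁴
A = 8.806×10^3 mm²;  r_min = √(I/A) = √(2.563×10^6/8.806×10^3) = 17.06 mm
L_e = K·L = 0.7 × 3.37 m = 2.359 m = 2359.0 mm
λ = L_e / r_min = 2359.0 / 17.06 = 138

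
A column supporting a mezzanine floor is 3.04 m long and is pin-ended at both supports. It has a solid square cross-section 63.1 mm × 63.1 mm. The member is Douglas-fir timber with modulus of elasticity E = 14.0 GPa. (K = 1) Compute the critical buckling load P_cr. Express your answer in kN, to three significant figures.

P_cr ≈ 19.8 kN

I = a⁴/12 = 63.1⁴/12 = 1.321×10^6 mm⁴
I = 1.321×10^6 mm⁴ = 1.321×10^-6 m⁴
Effective length L_e = K·L = 1 × 3.04 = 3.040 m
P_cr = π²EI / L_e² = π² × 14.0×10⁹ × 1.321×10^-6 / 3.040² = 1.975×10^4 N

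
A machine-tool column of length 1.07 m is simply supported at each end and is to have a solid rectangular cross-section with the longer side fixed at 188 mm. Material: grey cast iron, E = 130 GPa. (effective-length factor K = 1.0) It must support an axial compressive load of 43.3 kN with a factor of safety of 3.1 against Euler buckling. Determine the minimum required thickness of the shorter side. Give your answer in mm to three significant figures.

Required P_cr = n·P = 3.1 × 43.3 = 134.2 kN
L_e = K·L = 1 × 1.07 = 1.070 m
Required I = P_cr·L_e²/(π²E) = 1.342×10^5 × 1.070² / (π² × 1.30×10^11) = 1.198×10^-7 m⁴
I_req = 1.198×10^5 mm⁴
Rectangle, weak axis: I_min = h·b³/12 with h = 188 mm fixed  ⇒  b = (12I/h)^(1/3) = 19.7 mm

b ≈ 19.7 mm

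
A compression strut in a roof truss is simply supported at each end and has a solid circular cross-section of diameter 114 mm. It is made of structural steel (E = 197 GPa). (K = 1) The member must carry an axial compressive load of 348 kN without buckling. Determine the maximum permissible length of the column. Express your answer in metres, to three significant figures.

L_max ≈ 6.81 m

I = πd⁴/64 = π×114⁴/64 = 8.291×10^6 mm⁴
I = 8.291×10^-6 m⁴
At the buckling limit P_cr = P = 3.480×10^5 N
From P_cr = π²EI/(K·L)²:  L = (1/K)·√(π²EI/P_cr) = (1/1)·√(π²×1.97×10^11×8.291×10^-6/3.480×10^5)
L = 6.81 m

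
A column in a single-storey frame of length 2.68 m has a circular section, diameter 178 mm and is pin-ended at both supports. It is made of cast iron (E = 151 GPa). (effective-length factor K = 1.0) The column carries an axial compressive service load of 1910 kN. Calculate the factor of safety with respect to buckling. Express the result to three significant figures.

I = πd⁴/64 = π×178⁴/64 = 4.928×10^7 mm⁴
I = 4.928×10^7 mm⁴ = 4.928×10^-5 m⁴
Effective length L_e = K·L = 1 × 2.68 = 2.680 m
P_cr = π²EI / L_e² = π² × 151×10⁹ × 4.928×10^-5 / 2.680² = 1.022×10^7 N
Factor of safety n = P_cr / P = 10225 / 1910 = 5.35

n ≈ 5.35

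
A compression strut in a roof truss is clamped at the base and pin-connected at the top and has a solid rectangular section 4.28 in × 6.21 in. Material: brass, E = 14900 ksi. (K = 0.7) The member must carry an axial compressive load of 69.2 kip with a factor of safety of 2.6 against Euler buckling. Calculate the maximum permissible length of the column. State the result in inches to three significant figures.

L_max ≈ 260 in

Buckling occurs about the weak axis: I_min = h·b³/12 with b = 4.28 in (the shorter side).
I_min = 6.21×4.28³/12 = 40.57 in⁴
Required critical load P_cr = n·P = 2.6 × 69.2 = 179.9 kip = 1.799×10^5 lb
From P_cr = π²EI/(K·L)²:  L = (1/K)·√(π²EI/P_cr) = (1/0.7)·√(π²×1.49×10^7×40.57/1.799×10^5)
L = 260 in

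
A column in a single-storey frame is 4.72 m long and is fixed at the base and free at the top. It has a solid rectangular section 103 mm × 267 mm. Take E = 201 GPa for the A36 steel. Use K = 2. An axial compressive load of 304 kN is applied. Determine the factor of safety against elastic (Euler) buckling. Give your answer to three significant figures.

n ≈ 1.78

Buckling occurs about the weak axis: I_min = h·b³/12 with b = 103 mm (the shorter side).
I_min = 267×103³/12 = 2.431×10^7 mm⁴
I = 2.431×10^7 mm⁴ = 2.431×10^-5 m⁴
Effective length L_e = K·L = 2 × 4.72 = 9.440 m
P_cr = π²EI / L_e² = π² × 201×10⁹ × 2.431×10^-5 / 9.440² = 5.412×10^5 N
Factor of safety n = P_cr / P = 541.24 / 304 = 1.78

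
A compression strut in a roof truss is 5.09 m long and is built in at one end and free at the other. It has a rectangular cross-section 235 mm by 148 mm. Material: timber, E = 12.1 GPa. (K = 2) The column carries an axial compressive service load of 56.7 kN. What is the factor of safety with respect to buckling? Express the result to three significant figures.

n ≈ 1.29

Buckling occurs about the weak axis: I_min = h·b³/12 with b = 148 mm (the shorter side).
I_min = 235×148³/12 = 6.349×10^7 mm⁴
I = 6.349×10^7 mm⁴ = 6.349×10^-5 m⁴
Effective length L_e = K·L = 2 × 5.09 = 10.18 m
P_cr = π²EI / L_e² = π² × 12.1×10⁹ × 6.349×10^-5 / 10.18² = 7.316×10^4 N
Factor of safety n = P_cr / P = 73.158 / 56.7 = 1.29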